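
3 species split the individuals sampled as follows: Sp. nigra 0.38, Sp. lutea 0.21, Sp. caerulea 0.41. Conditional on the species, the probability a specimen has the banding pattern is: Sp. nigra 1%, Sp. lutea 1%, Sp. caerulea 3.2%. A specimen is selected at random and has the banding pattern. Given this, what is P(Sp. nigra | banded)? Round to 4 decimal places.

0.1998

Unnormalized posteriors (prior × likelihood):
  Sp. nigra: 0.38 × 0.01 = 0.0038
  Sp. lutea: 0.21 × 0.01 = 0.0021
  Sp. caerulea: 0.41 × 0.032 = 0.01312
Normalizing constant = 0.01902.
P(Sp. nigra | evidence) = 0.0038 / 0.01902 ≈ 0.1998.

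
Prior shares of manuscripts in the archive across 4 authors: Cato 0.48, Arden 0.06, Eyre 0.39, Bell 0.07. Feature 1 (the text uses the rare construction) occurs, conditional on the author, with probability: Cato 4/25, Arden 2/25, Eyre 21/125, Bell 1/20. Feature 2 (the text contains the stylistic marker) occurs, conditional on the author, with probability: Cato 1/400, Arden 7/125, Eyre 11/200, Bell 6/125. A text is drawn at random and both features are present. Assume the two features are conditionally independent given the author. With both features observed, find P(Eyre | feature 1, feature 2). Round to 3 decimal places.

Prior × likelihood for each hypothesis:
  Cato: 0.48 × 0.16 × 0.0025 = 0.000192
  Arden: 0.06 × 0.08 × 0.056 = 0.0002688
  Eyre: 0.39 × 0.168 × 0.055 = 0.0036036
  Bell: 0.07 × 0.05 × 0.048 = 0.000168
Total = 0.0042324.
P(Eyre | evidence) = 0.0036036 / 0.0042324 ≈ 0.851.

0.851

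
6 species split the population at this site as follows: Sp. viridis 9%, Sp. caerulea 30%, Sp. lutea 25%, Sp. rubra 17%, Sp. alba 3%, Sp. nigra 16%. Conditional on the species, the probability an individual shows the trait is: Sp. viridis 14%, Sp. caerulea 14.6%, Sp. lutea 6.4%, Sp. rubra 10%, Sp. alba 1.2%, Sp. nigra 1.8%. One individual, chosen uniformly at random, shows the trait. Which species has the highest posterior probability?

Sp. caerulea

Prior × likelihood for each hypothesis:
  Sp. viridis: 0.09 × 0.14 = 0.0126
  Sp. caerulea: 0.3 × 0.146 = 0.0438
  Sp. lutea: 0.25 × 0.064 = 0.016
  Sp. rubra: 0.17 × 0.1 = 0.017
  Sp. alba: 0.03 × 0.012 = 0.00036
  Sp. nigra: 0.16 × 0.018 = 0.00288
Sum = 0.09264.
Largest term belongs to Sp. caerulea, so Sp. caerulea is most probable.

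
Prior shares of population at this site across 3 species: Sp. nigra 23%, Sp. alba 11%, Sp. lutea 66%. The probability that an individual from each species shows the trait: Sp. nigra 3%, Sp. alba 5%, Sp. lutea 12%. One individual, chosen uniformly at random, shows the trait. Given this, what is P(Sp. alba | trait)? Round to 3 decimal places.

0.060

Compute prior × likelihood for every hypothesis:
  Sp. nigra: 0.23 × 0.03 = 0.0069
  Sp. alba: 0.11 × 0.05 = 0.0055
  Sp. lutea: 0.66 × 0.12 = 0.0792
Total = 0.0916.
P(Sp. alba | evidence) = 0.0055 / 0.0916 ≈ 0.060.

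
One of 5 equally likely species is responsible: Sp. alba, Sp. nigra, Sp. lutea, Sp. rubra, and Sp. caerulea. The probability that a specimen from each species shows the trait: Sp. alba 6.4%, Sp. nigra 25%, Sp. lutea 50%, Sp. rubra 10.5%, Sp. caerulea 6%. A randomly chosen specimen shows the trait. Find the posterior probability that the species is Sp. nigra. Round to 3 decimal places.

0.255

Since the prior is uniform, the posterior is proportional to the likelihood:
  Sp. alba: 0.064
  Sp. nigra: 0.25
  Sp. lutea: 0.5
  Sp. rubra: 0.105
  Sp. caerulea: 0.06
Normalizing constant = 0.979.
P(Sp. nigra | evidence) = 0.25 / 0.979 ≈ 0.255.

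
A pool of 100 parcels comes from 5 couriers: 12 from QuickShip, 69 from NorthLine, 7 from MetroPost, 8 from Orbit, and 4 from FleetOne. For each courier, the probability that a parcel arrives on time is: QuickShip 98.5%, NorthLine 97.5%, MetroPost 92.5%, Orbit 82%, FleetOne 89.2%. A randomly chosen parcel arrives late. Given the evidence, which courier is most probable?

Taking complements, P(late | each) = QuickShip 0.015, NorthLine 0.025, MetroPost 0.075, Orbit 0.18, FleetOne 0.108.
Unnormalized posteriors (prior × likelihood):
  QuickShip: 0.12 × 0.015 = 0.0018
  NorthLine: 0.69 × 0.025 = 0.01725
  MetroPost: 0.07 × 0.075 = 0.00525
  Orbit: 0.08 × 0.18 = 0.0144
  FleetOne: 0.04 × 0.108 = 0.00432
Sum = 0.04302.
Largest term belongs to NorthLine, so NorthLine is most probable.

NorthLine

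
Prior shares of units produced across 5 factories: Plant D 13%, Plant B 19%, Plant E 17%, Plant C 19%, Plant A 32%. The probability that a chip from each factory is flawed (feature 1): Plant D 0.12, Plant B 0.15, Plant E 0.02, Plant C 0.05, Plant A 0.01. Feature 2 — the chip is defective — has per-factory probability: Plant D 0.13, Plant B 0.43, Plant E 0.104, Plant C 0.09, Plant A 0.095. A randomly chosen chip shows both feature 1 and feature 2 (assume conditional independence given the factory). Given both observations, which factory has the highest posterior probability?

Compute prior × likelihood for every hypothesis:
  Plant D: 0.13 × 0.12 × 0.13 = 0.002028
  Plant B: 0.19 × 0.15 × 0.43 = 0.012255
  Plant E: 0.17 × 0.02 × 0.104 = 0.0003536
  Plant C: 0.19 × 0.05 × 0.09 = 0.000855
  Plant A: 0.32 × 0.01 × 0.095 = 0.000304
Total = 0.0157956.
Largest term belongs to Plant B, so Plant B is most probable.

Plant B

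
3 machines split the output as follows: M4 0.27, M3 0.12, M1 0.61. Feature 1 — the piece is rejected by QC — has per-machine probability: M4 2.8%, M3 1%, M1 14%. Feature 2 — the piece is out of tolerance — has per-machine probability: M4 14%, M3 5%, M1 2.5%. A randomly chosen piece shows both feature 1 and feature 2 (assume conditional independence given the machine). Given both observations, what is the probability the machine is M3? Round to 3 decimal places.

0.018

Prior × likelihood for each hypothesis:
  M4: 0.27 × 0.028 × 0.14 = 0.0010584
  M3: 0.12 × 0.01 × 0.05 = 0.00006
  M1: 0.61 × 0.14 × 0.025 = 0.002135
Normalizing constant = 0.0032534.
P(M3 | evidence) = 0.00006 / 0.0032534 ≈ 0.018.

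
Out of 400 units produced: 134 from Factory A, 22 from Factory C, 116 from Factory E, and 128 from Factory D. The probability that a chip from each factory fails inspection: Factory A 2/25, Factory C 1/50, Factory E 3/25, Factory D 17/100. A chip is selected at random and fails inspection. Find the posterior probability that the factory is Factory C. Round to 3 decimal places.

0.009

Prior × likelihood for each hypothesis:
  Factory A: 0.335 × 0.08 = 0.0268
  Factory C: 0.055 × 0.02 = 0.0011
  Factory E: 0.29 × 0.12 = 0.0348
  Factory D: 0.32 × 0.17 = 0.0544
Normalizing constant = 0.1171.
P(Factory C | evidence) = 0.0011 / 0.1171 ≈ 0.009.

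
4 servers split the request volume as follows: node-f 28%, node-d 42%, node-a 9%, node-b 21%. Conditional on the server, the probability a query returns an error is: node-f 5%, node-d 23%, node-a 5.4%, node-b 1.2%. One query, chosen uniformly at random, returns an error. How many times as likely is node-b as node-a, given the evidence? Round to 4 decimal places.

0.5185

Compute prior × likelihood for every hypothesis:
  node-f: 0.28 × 0.05 = 0.014
  node-d: 0.42 × 0.23 = 0.0966
  node-a: 0.09 × 0.054 = 0.00486
  node-b: 0.21 × 0.012 = 0.00252
Normalizing constant = 0.11798.
The ratio is 0.00252 / 0.00486 (the normalizer cancels) = 0.5185.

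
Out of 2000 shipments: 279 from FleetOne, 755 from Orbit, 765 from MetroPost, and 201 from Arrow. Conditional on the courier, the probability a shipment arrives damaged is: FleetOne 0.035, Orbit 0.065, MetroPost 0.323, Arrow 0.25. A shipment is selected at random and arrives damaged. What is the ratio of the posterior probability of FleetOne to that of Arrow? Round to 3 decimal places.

Unnormalized posteriors (prior × likelihood):
  FleetOne: 0.1395 × 0.035 = 0.0048825
  Orbit: 0.3775 × 0.065 = 0.0245375
  MetroPost: 0.3825 × 0.323 = 0.1235475
  Arrow: 0.1005 × 0.25 = 0.025125
Sum = 0.1780925.
The ratio is 0.0048825 / 0.025125 (the normalizer cancels) = 0.194.

0.194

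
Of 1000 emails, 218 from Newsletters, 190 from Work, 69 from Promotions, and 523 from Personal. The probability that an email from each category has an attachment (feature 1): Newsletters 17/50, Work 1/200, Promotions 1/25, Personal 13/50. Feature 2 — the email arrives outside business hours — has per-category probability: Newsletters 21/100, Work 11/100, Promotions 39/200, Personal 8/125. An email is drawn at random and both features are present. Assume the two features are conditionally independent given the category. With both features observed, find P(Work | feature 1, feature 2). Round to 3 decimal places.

0.004

By Bayes' rule, posterior ∝ prior × likelihood:
  Newsletters: 0.218 × 0.34 × 0.21 = 0.0155652
  Work: 0.19 × 0.005 × 0.11 = 0.0001045
  Promotions: 0.069 × 0.04 × 0.195 = 0.0005382
  Personal: 0.523 × 0.26 × 0.064 = 0.00870272
Sum = 0.02491062.
P(Work | evidence) = 0.0001045 / 0.02491062 ≈ 0.004.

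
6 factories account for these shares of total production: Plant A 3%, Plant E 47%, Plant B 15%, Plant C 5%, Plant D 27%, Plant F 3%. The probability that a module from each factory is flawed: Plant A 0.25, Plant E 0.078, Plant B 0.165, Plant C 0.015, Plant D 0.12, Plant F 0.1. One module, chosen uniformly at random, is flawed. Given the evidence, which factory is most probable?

Plant E

Compute prior × likelihood for every hypothesis:
  Plant A: 0.03 × 0.25 = 0.0075
  Plant E: 0.47 × 0.078 = 0.03666
  Plant B: 0.15 × 0.165 = 0.02475
  Plant C: 0.05 × 0.015 = 0.00075
  Plant D: 0.27 × 0.12 = 0.0324
  Plant F: 0.03 × 0.1 = 0.003
Normalizing constant = 0.10506.
Largest term belongs to Plant E, so Plant E is most probable.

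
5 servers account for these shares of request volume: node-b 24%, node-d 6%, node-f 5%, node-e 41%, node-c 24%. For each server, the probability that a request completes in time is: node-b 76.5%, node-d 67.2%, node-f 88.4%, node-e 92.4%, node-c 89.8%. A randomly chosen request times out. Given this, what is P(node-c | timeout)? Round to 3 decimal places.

0.178

Taking complements, P(timeout | each) = node-b 0.235, node-d 0.328, node-f 0.116, node-e 0.076, node-c 0.102.
Prior × likelihood for each hypothesis:
  node-b: 0.24 × 0.235 = 0.0564
  node-d: 0.06 × 0.328 = 0.01968
  node-f: 0.05 × 0.116 = 0.0058
  node-e: 0.41 × 0.076 = 0.03116
  node-c: 0.24 × 0.102 = 0.02448
Total = 0.13752.
P(node-c | evidence) = 0.02448 / 0.13752 ≈ 0.178.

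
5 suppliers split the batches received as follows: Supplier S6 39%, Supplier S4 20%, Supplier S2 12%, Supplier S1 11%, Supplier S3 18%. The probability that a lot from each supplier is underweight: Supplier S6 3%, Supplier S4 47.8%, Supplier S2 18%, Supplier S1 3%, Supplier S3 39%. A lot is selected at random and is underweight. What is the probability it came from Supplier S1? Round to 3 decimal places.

0.016

Compute prior × likelihood for every hypothesis:
  Supplier S6: 0.39 × 0.03 = 0.0117
  Supplier S4: 0.2 × 0.478 = 0.0956
  Supplier S2: 0.12 × 0.18 = 0.0216
  Supplier S1: 0.11 × 0.03 = 0.0033
  Supplier S3: 0.18 × 0.39 = 0.0702
Sum = 0.2024.
P(Supplier S1 | evidence) = 0.0033 / 0.2024 ≈ 0.016.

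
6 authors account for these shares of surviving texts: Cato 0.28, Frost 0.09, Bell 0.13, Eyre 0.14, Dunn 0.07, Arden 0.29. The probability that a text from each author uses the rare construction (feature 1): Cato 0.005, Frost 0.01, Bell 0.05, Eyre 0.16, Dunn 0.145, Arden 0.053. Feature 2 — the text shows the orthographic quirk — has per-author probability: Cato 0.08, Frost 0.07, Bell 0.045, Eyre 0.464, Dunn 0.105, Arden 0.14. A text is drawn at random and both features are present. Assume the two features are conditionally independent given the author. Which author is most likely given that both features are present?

Eyre

Compute prior × likelihood for every hypothesis:
  Cato: 0.28 × 0.005 × 0.08 = 0.000112
  Frost: 0.09 × 0.01 × 0.07 = 0.000063
  Bell: 0.13 × 0.05 × 0.045 = 0.0002925
  Eyre: 0.14 × 0.16 × 0.464 = 0.0103936
  Dunn: 0.07 × 0.145 × 0.105 = 0.00106575
  Arden: 0.29 × 0.053 × 0.14 = 0.0021518
Total = 0.01407865.
Largest term belongs to Eyre, so Eyre is most probable.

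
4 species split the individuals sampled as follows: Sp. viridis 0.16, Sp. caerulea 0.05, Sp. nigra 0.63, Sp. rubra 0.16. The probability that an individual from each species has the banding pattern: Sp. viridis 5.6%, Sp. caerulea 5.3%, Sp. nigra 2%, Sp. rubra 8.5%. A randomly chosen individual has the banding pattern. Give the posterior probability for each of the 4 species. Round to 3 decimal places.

By Bayes' rule, posterior ∝ prior × likelihood:
  Sp. viridis: 0.16 × 0.056 = 0.00896
  Sp. caerulea: 0.05 × 0.053 = 0.00265
  Sp. nigra: 0.63 × 0.02 = 0.0126
  Sp. rubra: 0.16 × 0.085 = 0.0136
Total = 0.03781.
P(Sp. viridis | banded) = 0.00896/0.03781 ≈ 0.237
P(Sp. caerulea | banded) = 0.00265/0.03781 ≈ 0.070
P(Sp. nigra | banded) = 0.0126/0.03781 ≈ 0.333
P(Sp. rubra | banded) = 0.0136/0.03781 ≈ 0.360
(Check: 0.237+0.070+0.333+0.360 = 1.000.)

Sp. viridis 0.237, Sp. caerulea 0.070, Sp. nigra 0.333, Sp. rubra 0.360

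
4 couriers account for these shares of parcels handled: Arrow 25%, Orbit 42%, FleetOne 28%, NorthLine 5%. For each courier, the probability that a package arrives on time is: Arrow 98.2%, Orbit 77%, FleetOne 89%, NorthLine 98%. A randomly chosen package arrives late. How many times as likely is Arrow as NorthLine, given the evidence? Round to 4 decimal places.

4.5000

Taking complements, P(late | each) = Arrow 0.018, Orbit 0.23, FleetOne 0.11, NorthLine 0.02.
By Bayes' rule, posterior ∝ prior × likelihood:
  Arrow: 0.25 × 0.018 = 0.0045
  Orbit: 0.42 × 0.23 = 0.0966
  FleetOne: 0.28 × 0.11 = 0.0308
  NorthLine: 0.05 × 0.02 = 0.001
Sum = 0.1329.
The ratio is 0.0045 / 0.001 (the normalizer cancels) = 4.5000.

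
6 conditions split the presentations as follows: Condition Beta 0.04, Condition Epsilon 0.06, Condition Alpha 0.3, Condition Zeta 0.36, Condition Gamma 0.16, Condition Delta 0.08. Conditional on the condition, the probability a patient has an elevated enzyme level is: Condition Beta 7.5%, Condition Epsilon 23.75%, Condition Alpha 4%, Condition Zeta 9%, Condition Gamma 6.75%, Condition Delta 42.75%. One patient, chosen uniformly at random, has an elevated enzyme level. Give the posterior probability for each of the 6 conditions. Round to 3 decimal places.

Condition Beta 0.028, Condition Epsilon 0.134, Condition Alpha 0.113, Condition Zeta 0.304, Condition Gamma 0.101, Condition Delta 0.321

Unnormalized posteriors (prior × likelihood):
  Condition Beta: 0.04 × 0.075 = 0.003
  Condition Epsilon: 0.06 × 0.2375 = 0.01425
  Condition Alpha: 0.3 × 0.04 = 0.012
  Condition Zeta: 0.36 × 0.09 = 0.0324
  Condition Gamma: 0.16 × 0.0675 = 0.0108
  Condition Delta: 0.08 × 0.4275 = 0.0342
Normalizing constant = 0.10665.
P(Condition Beta | elevated) = 0.003/0.10665 ≈ 0.028
P(Condition Epsilon | elevated) = 0.01425/0.10665 ≈ 0.134
P(Condition Alpha | elevated) = 0.012/0.10665 ≈ 0.113
P(Condition Zeta | elevated) = 0.0324/0.10665 ≈ 0.304
P(Condition Gamma | elevated) = 0.0108/0.10665 ≈ 0.101
P(Condition Delta | elevated) = 0.0342/0.10665 ≈ 0.321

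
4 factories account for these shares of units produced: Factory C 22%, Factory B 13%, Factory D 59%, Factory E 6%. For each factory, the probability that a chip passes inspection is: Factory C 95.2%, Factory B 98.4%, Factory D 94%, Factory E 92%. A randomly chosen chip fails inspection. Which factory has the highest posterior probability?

Factory D

Taking complements, P(nonconforming | each) = Factory C 0.048, Factory B 0.016, Factory D 0.06, Factory E 0.08.
Prior × likelihood for each hypothesis:
  Factory C: 0.22 × 0.048 = 0.01056
  Factory B: 0.13 × 0.016 = 0.00208
  Factory D: 0.59 × 0.06 = 0.0354
  Factory E: 0.06 × 0.08 = 0.0048
Total = 0.05284.
Largest term belongs to Factory D, so Factory D is most probable.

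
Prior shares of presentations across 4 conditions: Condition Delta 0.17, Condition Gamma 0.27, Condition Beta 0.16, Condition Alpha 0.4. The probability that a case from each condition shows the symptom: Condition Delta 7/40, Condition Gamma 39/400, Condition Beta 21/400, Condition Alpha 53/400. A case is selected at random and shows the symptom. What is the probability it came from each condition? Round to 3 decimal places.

Condition Delta 0.253, Condition Gamma 0.224, Condition Beta 0.072, Condition Alpha 0.451

Unnormalized posteriors (prior × likelihood):
  Condition Delta: 0.17 × 0.175 = 0.02975
  Condition Gamma: 0.27 × 0.0975 = 0.026325
  Condition Beta: 0.16 × 0.0525 = 0.0084
  Condition Alpha: 0.4 × 0.1325 = 0.053
Sum = 0.117475.
P(Condition Delta | symptomatic) = 0.02975/0.117475 ≈ 0.253
P(Condition Gamma | symptomatic) = 0.026325/0.117475 ≈ 0.224
P(Condition Beta | symptomatic) = 0.0084/0.117475 ≈ 0.072
P(Condition Alpha | symptomatic) = 0.053/0.117475 ≈ 0.451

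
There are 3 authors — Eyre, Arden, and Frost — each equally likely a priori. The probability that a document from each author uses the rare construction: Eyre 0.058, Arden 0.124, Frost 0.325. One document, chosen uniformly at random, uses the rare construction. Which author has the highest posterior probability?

Since the prior is uniform, the posterior is proportional to the likelihood:
  Eyre: 0.058
  Arden: 0.124
  Frost: 0.325
Sum = 0.507.
Largest term belongs to Frost, so Frost is most probable.

Frost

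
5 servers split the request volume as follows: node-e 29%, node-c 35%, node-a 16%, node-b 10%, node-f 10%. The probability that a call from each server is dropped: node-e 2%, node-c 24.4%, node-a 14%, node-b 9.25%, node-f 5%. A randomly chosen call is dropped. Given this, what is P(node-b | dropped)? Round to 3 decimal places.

0.072

By Bayes' rule, posterior ∝ prior × likelihood:
  node-e: 0.29 × 0.02 = 0.0058
  node-c: 0.35 × 0.244 = 0.0854
  node-a: 0.16 × 0.14 = 0.0224
  node-b: 0.1 × 0.0925 = 0.00925
  node-f: 0.1 × 0.05 = 0.005
Total = 0.12785.
P(node-b | evidence) = 0.00925 / 0.12785 ≈ 0.072.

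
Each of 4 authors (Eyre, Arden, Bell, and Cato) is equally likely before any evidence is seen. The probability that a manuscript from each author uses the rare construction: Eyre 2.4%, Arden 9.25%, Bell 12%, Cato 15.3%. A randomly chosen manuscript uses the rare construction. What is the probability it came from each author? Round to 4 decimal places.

With a uniform prior (1/4 each), posterior ∝ likelihood:
  Eyre: 0.024
  Arden: 0.0925
  Bell: 0.12
  Cato: 0.153
Sum = 0.3895.
P(Eyre | rare-form) = 0.024/0.3895 ≈ 0.0616
P(Arden | rare-form) = 0.0925/0.3895 ≈ 0.2375
P(Bell | rare-form) = 0.12/0.3895 ≈ 0.3081
P(Cato | rare-form) = 0.153/0.3895 ≈ 0.3928

Eyre 0.0616, Arden 0.2375, Bell 0.3081, Cato 0.3928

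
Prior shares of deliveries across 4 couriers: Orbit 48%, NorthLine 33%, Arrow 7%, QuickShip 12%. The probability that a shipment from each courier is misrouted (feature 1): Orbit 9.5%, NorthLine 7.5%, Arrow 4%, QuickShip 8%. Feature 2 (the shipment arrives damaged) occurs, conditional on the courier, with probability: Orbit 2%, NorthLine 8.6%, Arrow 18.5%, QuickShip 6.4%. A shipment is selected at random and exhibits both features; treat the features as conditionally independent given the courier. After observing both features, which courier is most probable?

Compute prior × likelihood for every hypothesis:
  Orbit: 0.48 × 0.095 × 0.02 = 0.000912
  NorthLine: 0.33 × 0.075 × 0.086 = 0.0021285
  Arrow: 0.07 × 0.04 × 0.185 = 0.000518
  QuickShip: 0.12 × 0.08 × 0.064 = 0.0006144
Sum = 0.0041729.
Largest term belongs to NorthLine, so NorthLine is most probable.

NorthLine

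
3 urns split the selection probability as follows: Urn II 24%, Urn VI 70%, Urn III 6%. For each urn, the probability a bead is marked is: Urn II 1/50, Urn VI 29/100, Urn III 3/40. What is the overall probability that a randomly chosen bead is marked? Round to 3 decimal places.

Prior × likelihood for each hypothesis:
  Urn II: 0.24 × 0.02 = 0.0048
  Urn VI: 0.7 × 0.29 = 0.203
  Urn III: 0.06 × 0.075 = 0.0045
P(marked) = 0.0048 + 0.203 + 0.0045 = 0.2123 → 0.212.

0.212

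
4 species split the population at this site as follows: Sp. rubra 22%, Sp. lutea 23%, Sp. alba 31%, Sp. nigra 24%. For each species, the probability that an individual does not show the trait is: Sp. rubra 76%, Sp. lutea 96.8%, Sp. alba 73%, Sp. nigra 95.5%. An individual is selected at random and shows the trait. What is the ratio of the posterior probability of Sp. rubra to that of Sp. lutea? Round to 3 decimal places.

Taking complements, P(trait | each) = Sp. rubra 0.24, Sp. lutea 0.032, Sp. alba 0.27, Sp. nigra 0.045.
Prior × likelihood for each hypothesis:
  Sp. rubra: 0.22 × 0.24 = 0.0528
  Sp. lutea: 0.23 × 0.032 = 0.00736
  Sp. alba: 0.31 × 0.27 = 0.0837
  Sp. nigra: 0.24 × 0.045 = 0.0108
Normalizing constant = 0.15466.
The ratio is 0.0528 / 0.00736 (the normalizer cancels) = 7.174.

7.174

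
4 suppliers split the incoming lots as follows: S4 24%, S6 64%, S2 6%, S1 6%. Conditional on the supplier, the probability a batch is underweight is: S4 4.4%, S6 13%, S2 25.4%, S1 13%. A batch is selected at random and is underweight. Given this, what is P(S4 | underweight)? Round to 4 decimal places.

Unnormalized posteriors (prior × likelihood):
  S4: 0.24 × 0.044 = 0.01056
  S6: 0.64 × 0.13 = 0.0832
  S2: 0.06 × 0.254 = 0.01524
  S1: 0.06 × 0.13 = 0.0078
Total = 0.1168.
P(S4 | evidence) = 0.01056 / 0.1168 ≈ 0.0904.

0.0904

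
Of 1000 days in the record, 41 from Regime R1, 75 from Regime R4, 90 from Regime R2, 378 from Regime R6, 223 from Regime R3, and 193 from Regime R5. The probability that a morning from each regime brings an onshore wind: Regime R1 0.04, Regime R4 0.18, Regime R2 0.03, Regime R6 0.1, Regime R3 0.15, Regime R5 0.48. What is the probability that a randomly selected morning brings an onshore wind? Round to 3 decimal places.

0.182

Prior × likelihood for each hypothesis:
  Regime R1: 0.041 × 0.04 = 0.00164
  Regime R4: 0.075 × 0.18 = 0.0135
  Regime R2: 0.09 × 0.03 = 0.0027
  Regime R6: 0.378 × 0.1 = 0.0378
  Regime R3: 0.223 × 0.15 = 0.03345
  Regime R5: 0.193 × 0.48 = 0.09264
P(onshore) = 0.00164 + 0.0135 + 0.0027 + 0.0378 + 0.03345 + 0.09264 = 0.18173 → 0.182.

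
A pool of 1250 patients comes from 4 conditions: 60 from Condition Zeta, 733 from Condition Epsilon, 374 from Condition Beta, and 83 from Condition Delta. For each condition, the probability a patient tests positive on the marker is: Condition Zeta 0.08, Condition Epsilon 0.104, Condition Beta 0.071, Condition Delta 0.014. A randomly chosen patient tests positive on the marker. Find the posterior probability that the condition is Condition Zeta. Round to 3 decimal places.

0.044

Unnormalized posteriors (prior × likelihood):
  Condition Zeta: 0.048 × 0.08 = 0.00384
  Condition Epsilon: 0.5864 × 0.104 = 0.0609856
  Condition Beta: 0.2992 × 0.071 = 0.0212432
  Condition Delta: 0.0664 × 0.014 = 0.0009296
Normalizing constant = 0.0869984.
P(Condition Zeta | evidence) = 0.00384 / 0.0869984 ≈ 0.044.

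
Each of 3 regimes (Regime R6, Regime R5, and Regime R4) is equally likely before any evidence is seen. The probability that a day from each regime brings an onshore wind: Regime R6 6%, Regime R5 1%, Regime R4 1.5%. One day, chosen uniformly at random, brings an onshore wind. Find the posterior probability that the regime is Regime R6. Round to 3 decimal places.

With a uniform prior (1/3 each), posterior ∝ likelihood:
  Regime R6: 0.06
  Regime R5: 0.01
  Regime R4: 0.015
Total = 0.085.
P(Regime R6 | evidence) = 0.06 / 0.085 ≈ 0.706.

0.706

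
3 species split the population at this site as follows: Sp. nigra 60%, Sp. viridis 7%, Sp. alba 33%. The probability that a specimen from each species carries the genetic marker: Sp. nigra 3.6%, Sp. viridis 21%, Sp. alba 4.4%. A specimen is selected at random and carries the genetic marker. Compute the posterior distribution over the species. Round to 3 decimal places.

Sp. nigra 0.425, Sp. viridis 0.289, Sp. alba 0.286

Prior × likelihood for each hypothesis:
  Sp. nigra: 0.6 × 0.036 = 0.0216
  Sp. viridis: 0.07 × 0.21 = 0.0147
  Sp. alba: 0.33 × 0.044 = 0.01452
Normalizing constant = 0.05082.
P(Sp. nigra | marker) = 0.0216/0.05082 ≈ 0.425
P(Sp. viridis | marker) = 0.0147/0.05082 ≈ 0.289
P(Sp. alba | marker) = 0.01452/0.05082 ≈ 0.286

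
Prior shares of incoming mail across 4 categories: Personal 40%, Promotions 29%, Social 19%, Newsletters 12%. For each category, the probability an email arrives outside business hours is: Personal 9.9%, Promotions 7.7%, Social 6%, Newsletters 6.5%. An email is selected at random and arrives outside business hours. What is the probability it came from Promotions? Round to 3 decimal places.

Unnormalized posteriors (prior × likelihood):
  Personal: 0.4 × 0.099 = 0.0396
  Promotions: 0.29 × 0.077 = 0.02233
  Social: 0.19 × 0.06 = 0.0114
  Newsletters: 0.12 × 0.065 = 0.0078
Total = 0.08113.
P(Promotions | evidence) = 0.02233 / 0.08113 ≈ 0.275.

0.275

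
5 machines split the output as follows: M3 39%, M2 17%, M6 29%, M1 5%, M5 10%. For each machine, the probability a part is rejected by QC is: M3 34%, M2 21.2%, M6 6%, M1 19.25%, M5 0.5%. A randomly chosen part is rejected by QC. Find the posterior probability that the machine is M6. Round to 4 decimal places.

Prior × likelihood for each hypothesis:
  M3: 0.39 × 0.34 = 0.1326
  M2: 0.17 × 0.212 = 0.03604
  M6: 0.29 × 0.06 = 0.0174
  M1: 0.05 × 0.1925 = 0.009625
  M5: 0.1 × 0.005 = 0.0005
Normalizing constant = 0.196165.
P(M6 | evidence) = 0.0174 / 0.196165 ≈ 0.0887.

0.0887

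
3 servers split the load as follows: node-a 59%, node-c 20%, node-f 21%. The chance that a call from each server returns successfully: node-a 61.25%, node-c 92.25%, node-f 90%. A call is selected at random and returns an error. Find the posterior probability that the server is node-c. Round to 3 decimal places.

0.058

Taking complements, P(error | each) = node-a 0.3875, node-c 0.0775, node-f 0.1.
Compute prior × likelihood for every hypothesis:
  node-a: 0.59 × 0.3875 = 0.228625
  node-c: 0.2 × 0.0775 = 0.0155
  node-f: 0.21 × 0.1 = 0.021
Sum = 0.265125.
P(node-c | evidence) = 0.0155 / 0.265125 ≈ 0.058.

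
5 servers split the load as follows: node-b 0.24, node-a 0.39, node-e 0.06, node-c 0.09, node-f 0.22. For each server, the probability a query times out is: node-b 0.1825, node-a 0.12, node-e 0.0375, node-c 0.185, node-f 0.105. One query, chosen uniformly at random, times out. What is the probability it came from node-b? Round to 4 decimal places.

By Bayes' rule, posterior ∝ prior × likelihood:
  node-b: 0.24 × 0.1825 = 0.0438
  node-a: 0.39 × 0.12 = 0.0468
  node-e: 0.06 × 0.0375 = 0.00225
  node-c: 0.09 × 0.185 = 0.01665
  node-f: 0.22 × 0.105 = 0.0231
Total = 0.1326.
P(node-b | evidence) = 0.0438 / 0.1326 ≈ 0.3303.

0.3303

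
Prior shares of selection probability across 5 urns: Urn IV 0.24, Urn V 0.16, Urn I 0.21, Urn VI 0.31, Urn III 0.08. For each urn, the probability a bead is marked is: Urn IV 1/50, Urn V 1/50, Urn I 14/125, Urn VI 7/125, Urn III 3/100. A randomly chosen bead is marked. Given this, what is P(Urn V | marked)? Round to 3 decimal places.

Compute prior × likelihood for every hypothesis:
  Urn IV: 0.24 × 0.02 = 0.0048
  Urn V: 0.16 × 0.02 = 0.0032
  Urn I: 0.21 × 0.112 = 0.02352
  Urn VI: 0.31 × 0.056 = 0.01736
  Urn III: 0.08 × 0.03 = 0.0024
Sum = 0.05128.
P(Urn V | evidence) = 0.0032 / 0.05128 ≈ 0.062.

0.062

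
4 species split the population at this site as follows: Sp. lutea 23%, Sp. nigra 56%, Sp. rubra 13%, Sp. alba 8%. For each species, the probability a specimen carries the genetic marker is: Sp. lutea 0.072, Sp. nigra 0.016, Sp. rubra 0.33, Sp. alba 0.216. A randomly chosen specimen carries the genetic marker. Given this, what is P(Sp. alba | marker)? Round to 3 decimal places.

By Bayes' rule, posterior ∝ prior × likelihood:
  Sp. lutea: 0.23 × 0.072 = 0.01656
  Sp. nigra: 0.56 × 0.016 = 0.00896
  Sp. rubra: 0.13 × 0.33 = 0.0429
  Sp. alba: 0.08 × 0.216 = 0.01728
Normalizing constant = 0.0857.
P(Sp. alba | evidence) = 0.01728 / 0.0857 ≈ 0.202.

0.202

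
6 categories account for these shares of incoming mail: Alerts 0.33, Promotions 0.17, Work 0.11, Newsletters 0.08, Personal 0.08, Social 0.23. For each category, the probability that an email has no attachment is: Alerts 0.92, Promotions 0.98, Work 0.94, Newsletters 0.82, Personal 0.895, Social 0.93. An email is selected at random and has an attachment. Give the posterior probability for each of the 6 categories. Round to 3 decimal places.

Alerts 0.351, Promotions 0.045, Work 0.088, Newsletters 0.191, Personal 0.112, Social 0.214

Taking complements, P(attachment | each) = Alerts 0.08, Promotions 0.02, Work 0.06, Newsletters 0.18, Personal 0.105, Social 0.07.
Prior × likelihood for each hypothesis:
  Alerts: 0.33 × 0.08 = 0.0264
  Promotions: 0.17 × 0.02 = 0.0034
  Work: 0.11 × 0.06 = 0.0066
  Newsletters: 0.08 × 0.18 = 0.0144
  Personal: 0.08 × 0.105 = 0.0084
  Social: 0.23 × 0.07 = 0.0161
Normalizing constant = 0.0753.
P(Alerts | attachment) = 0.0264/0.0753 ≈ 0.351
P(Promotions | attachment) = 0.0034/0.0753 ≈ 0.045
P(Work | attachment) = 0.0066/0.0753 ≈ 0.088
P(Newsletters | attachment) = 0.0144/0.0753 ≈ 0.191
P(Personal | attachment) = 0.0084/0.0753 ≈ 0.112
P(Social | attachment) = 0.0161/0.0753 ≈ 0.214
(Check: 0.351+0.045+0.088+0.191+0.112+0.214 = 1.001.)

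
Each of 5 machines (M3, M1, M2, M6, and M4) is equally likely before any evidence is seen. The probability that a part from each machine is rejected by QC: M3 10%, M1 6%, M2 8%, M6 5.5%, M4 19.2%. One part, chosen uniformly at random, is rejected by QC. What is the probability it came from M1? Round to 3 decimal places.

0.123

Since the prior is uniform, the posterior is proportional to the likelihood:
  M3: 0.1
  M1: 0.06
  M2: 0.08
  M6: 0.055
  M4: 0.192
Sum = 0.487.
P(M1 | evidence) = 0.06 / 0.487 ≈ 0.123.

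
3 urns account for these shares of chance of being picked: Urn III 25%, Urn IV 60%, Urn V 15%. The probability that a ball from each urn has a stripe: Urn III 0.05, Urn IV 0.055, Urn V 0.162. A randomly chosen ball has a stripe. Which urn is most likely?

Prior × likelihood for each hypothesis:
  Urn III: 0.25 × 0.05 = 0.0125
  Urn IV: 0.6 × 0.055 = 0.033
  Urn V: 0.15 × 0.162 = 0.0243
Sum = 0.0698.
Largest term belongs to Urn IV, so Urn IV is most probable.

Urn IV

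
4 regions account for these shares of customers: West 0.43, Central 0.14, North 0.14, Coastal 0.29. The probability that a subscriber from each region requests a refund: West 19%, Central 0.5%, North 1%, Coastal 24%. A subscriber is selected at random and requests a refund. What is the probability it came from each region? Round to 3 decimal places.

West 0.533, Central 0.005, North 0.009, Coastal 0.454

Prior × likelihood for each hypothesis:
  West: 0.43 × 0.19 = 0.0817
  Central: 0.14 × 0.005 = 0.0007
  North: 0.14 × 0.01 = 0.0014
  Coastal: 0.29 × 0.24 = 0.0696
Normalizing constant = 0.1534.
P(West | refund) = 0.0817/0.1534 ≈ 0.533
P(Central | refund) = 0.0007/0.1534 ≈ 0.005
P(North | refund) = 0.0014/0.1534 ≈ 0.009
P(Coastal | refund) = 0.0696/0.1534 ≈ 0.454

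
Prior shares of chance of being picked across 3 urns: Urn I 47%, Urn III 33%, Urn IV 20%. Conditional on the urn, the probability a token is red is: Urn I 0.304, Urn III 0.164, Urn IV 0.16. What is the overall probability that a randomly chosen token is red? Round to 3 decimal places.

0.229

Compute prior × likelihood for every hypothesis:
  Urn I: 0.47 × 0.304 = 0.14288
  Urn III: 0.33 × 0.164 = 0.05412
  Urn IV: 0.2 × 0.16 = 0.032
P(red) = 0.14288 + 0.05412 + 0.032 = 0.229 → 0.229.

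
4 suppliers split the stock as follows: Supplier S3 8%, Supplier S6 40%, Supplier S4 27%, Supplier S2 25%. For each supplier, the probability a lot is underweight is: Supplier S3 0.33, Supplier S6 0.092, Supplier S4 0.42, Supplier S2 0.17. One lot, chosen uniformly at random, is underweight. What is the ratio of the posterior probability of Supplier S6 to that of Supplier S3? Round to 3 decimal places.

1.394

Unnormalized posteriors (prior × likelihood):
  Supplier S3: 0.08 × 0.33 = 0.0264
  Supplier S6: 0.4 × 0.092 = 0.0368
  Supplier S4: 0.27 × 0.42 = 0.1134
  Supplier S2: 0.25 × 0.17 = 0.0425
Sum = 0.2191.
The ratio is 0.0368 / 0.0264 (the normalizer cancels) = 1.394.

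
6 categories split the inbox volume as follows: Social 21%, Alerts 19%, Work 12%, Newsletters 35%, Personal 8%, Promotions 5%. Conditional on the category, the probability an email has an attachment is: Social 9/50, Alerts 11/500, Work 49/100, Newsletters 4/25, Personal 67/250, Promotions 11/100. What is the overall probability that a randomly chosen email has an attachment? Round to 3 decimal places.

0.184

Compute prior × likelihood for every hypothesis:
  Social: 0.21 × 0.18 = 0.0378
  Alerts: 0.19 × 0.022 = 0.00418
  Work: 0.12 × 0.49 = 0.0588
  Newsletters: 0.35 × 0.16 = 0.056
  Personal: 0.08 × 0.268 = 0.02144
  Promotions: 0.05 × 0.11 = 0.0055
P(attachment) = 0.0378 + 0.00418 + 0.0588 + 0.056 + 0.02144 + 0.0055 = 0.18372 → 0.184.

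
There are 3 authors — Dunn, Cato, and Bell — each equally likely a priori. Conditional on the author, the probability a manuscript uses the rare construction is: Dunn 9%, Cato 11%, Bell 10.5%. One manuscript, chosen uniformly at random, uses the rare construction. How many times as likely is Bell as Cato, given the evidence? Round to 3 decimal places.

0.955

With a uniform prior (1/3 each), posterior ∝ likelihood:
  Dunn: 0.09
  Cato: 0.11
  Bell: 0.105
Sum = 0.305.
The ratio is 0.105 / 0.11 (the normalizer cancels) = 0.955.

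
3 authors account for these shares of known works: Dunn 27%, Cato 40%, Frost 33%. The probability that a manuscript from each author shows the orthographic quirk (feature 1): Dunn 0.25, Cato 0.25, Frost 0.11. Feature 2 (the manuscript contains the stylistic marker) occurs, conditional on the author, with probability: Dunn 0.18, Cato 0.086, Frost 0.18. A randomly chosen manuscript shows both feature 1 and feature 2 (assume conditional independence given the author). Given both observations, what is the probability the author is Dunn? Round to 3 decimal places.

0.445

Compute prior × likelihood for every hypothesis:
  Dunn: 0.27 × 0.25 × 0.18 = 0.01215
  Cato: 0.4 × 0.25 × 0.086 = 0.0086
  Frost: 0.33 × 0.11 × 0.18 = 0.006534
Normalizing constant = 0.027284.
P(Dunn | evidence) = 0.01215 / 0.027284 ≈ 0.445.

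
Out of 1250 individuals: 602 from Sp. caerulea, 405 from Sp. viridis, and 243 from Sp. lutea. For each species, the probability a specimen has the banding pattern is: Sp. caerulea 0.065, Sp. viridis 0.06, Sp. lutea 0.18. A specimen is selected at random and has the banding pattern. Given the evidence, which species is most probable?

Sp. lutea

Compute prior × likelihood for every hypothesis:
  Sp. caerulea: 0.4816 × 0.065 = 0.031304
  Sp. viridis: 0.324 × 0.06 = 0.01944
  Sp. lutea: 0.1944 × 0.18 = 0.034992
Sum = 0.085736.
Largest term belongs to Sp. lutea, so Sp. lutea is most probable.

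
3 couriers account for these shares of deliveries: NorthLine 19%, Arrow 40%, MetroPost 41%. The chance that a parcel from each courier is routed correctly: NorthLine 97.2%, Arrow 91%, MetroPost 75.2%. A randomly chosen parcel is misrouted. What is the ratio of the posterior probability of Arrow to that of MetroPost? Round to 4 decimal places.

Taking complements, P(misrouted | each) = NorthLine 0.028, Arrow 0.09, MetroPost 0.248.
Prior × likelihood for each hypothesis:
  NorthLine: 0.19 × 0.028 = 0.00532
  Arrow: 0.4 × 0.09 = 0.036
  MetroPost: 0.41 × 0.248 = 0.10168
Normalizing constant = 0.143.
The ratio is 0.036 / 0.10168 (the normalizer cancels) = 0.3541.

0.3541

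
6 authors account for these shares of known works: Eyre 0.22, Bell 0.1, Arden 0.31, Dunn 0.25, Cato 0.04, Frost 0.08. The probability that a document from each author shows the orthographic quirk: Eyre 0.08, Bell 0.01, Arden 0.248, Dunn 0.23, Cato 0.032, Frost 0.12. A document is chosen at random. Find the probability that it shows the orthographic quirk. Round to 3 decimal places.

0.164

Unnormalized posteriors (prior × likelihood):
  Eyre: 0.22 × 0.08 = 0.0176
  Bell: 0.1 × 0.01 = 0.001
  Arden: 0.31 × 0.248 = 0.07688
  Dunn: 0.25 × 0.23 = 0.0575
  Cato: 0.04 × 0.032 = 0.00128
  Frost: 0.08 × 0.12 = 0.0096
P(quirk) = 0.0176 + 0.001 + 0.07688 + 0.0575 + 0.00128 + 0.0096 = 0.16386 → 0.164.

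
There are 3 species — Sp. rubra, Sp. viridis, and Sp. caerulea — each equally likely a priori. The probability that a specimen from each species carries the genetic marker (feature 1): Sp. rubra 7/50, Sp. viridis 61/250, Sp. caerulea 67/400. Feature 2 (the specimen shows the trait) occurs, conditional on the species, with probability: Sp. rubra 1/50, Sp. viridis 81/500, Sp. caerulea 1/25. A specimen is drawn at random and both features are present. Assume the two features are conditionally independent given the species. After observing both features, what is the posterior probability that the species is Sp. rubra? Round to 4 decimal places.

0.0571

Since the prior is uniform, the posterior is proportional to the likelihood:
  Sp. rubra: 0.14 × 0.02 = 0.0028
  Sp. viridis: 0.244 × 0.162 = 0.039528
  Sp. caerulea: 0.1675 × 0.04 = 0.0067
Total = 0.049028.
P(Sp. rubra | evidence) = 0.0028 / 0.049028 ≈ 0.0571.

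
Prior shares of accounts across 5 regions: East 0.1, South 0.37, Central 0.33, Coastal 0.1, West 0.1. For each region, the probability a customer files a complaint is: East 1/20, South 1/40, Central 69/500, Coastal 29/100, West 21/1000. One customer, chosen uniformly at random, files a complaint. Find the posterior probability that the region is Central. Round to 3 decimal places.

By Bayes' rule, posterior ∝ prior × likelihood:
  East: 0.1 × 0.05 = 0.005
  South: 0.37 × 0.025 = 0.00925
  Central: 0.33 × 0.138 = 0.04554
  Coastal: 0.1 × 0.29 = 0.029
  West: 0.1 × 0.021 = 0.0021
Normalizing constant = 0.09089.
P(Central | evidence) = 0.04554 / 0.09089 ≈ 0.501.

0.501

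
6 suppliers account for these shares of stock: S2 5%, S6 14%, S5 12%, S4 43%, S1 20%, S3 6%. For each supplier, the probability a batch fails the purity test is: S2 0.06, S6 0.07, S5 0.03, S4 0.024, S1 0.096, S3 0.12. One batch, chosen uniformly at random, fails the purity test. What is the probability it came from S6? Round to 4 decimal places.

Prior × likelihood for each hypothesis:
  S2: 0.05 × 0.06 = 0.003
  S6: 0.14 × 0.07 = 0.0098
  S5: 0.12 × 0.03 = 0.0036
  S4: 0.43 × 0.024 = 0.01032
  S1: 0.2 × 0.096 = 0.0192
  S3: 0.06 × 0.12 = 0.0072
Normalizing constant = 0.05312.
P(S6 | evidence) = 0.0098 / 0.05312 ≈ 0.1845.

0.1845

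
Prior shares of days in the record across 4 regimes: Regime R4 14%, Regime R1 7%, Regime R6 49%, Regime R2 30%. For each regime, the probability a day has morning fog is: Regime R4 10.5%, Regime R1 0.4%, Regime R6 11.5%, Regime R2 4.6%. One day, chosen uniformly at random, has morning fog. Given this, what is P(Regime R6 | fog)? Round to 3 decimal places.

0.662

Unnormalized posteriors (prior × likelihood):
  Regime R4: 0.14 × 0.105 = 0.0147
  Regime R1: 0.07 × 0.004 = 0.00028
  Regime R6: 0.49 × 0.115 = 0.05635
  Regime R2: 0.3 × 0.046 = 0.0138
Normalizing constant = 0.08513.
P(Regime R6 | evidence) = 0.05635 / 0.08513 ≈ 0.662.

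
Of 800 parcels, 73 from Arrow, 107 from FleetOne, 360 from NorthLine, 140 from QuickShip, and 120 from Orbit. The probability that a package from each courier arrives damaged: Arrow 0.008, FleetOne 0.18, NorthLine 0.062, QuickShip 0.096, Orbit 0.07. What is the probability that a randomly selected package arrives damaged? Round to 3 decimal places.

By Bayes' rule, posterior ∝ prior × likelihood:
  Arrow: 0.09125 × 0.008 = 0.00073
  FleetOne: 0.13375 × 0.18 = 0.024075
  NorthLine: 0.45 × 0.062 = 0.0279
  QuickShip: 0.175 × 0.096 = 0.0168
  Orbit: 0.15 × 0.07 = 0.0105
P(damaged) = 0.00073 + 0.024075 + 0.0279 + 0.0168 + 0.0105 = 0.080005 → 0.080.

0.080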